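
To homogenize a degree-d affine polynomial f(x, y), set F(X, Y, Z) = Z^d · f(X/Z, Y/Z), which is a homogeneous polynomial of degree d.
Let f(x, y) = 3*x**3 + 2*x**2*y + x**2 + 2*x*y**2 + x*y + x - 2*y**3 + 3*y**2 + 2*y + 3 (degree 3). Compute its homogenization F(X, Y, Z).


F(X, Y, Z) = 3*X**3 + 2*X**2*Y + X**2*Z + 2*X*Y**2 + X*Y*Z + X*Z**2 - 2*Y**3 + 3*Y**2*Z + 2*Y*Z**2 + 3*Z**3

deg(f) = 3.
Substitute x = X/Z, y = Y/Z into f, then multiply by Z^3.
  monomial 3·x^3·y^0 ↦ 3·X^3·Y^0·Z^0.
  monomial 2·x^2·y^1 ↦ 2·X^2·Y^1·Z^0.
  monomial 1·x^2·y^0 ↦ 1·X^2·Y^0·Z^1.
  monomial 2·x^1·y^2 ↦ 2·X^1·Y^2·Z^0.
  monomial 1·x^1·y^1 ↦ 1·X^1·Y^1·Z^1.
  monomial 1·x^1·y^0 ↦ 1·X^1·Y^0·Z^2.
  monomial -2·x^0·y^3 ↦ -2·X^0·Y^3·Z^0.
  monomial 3·x^0·y^2 ↦ 3·X^0·Y^2·Z^1.
  monomial 2·x^0·y^1 ↦ 2·X^0·Y^1·Z^2.
  monomial 3·x^0·y^0 ↦ 3·X^0·Y^0·Z^3.
Collecting: F(X, Y, Z) = 3*X**3 + 2*X**2*Y + X**2*Z + 2*X*Y**2 + X*Y*Z + X*Z**2 - 2*Y**3 + 3*Y**2*Z + 2*Y*Z**2 + 3*Z**3.


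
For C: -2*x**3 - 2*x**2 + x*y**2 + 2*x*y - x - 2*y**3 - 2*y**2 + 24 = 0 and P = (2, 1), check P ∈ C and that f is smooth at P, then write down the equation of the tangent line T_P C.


Tangent line at P: -30*x - 2*y + 62 = 0.

Step 1: f(2, 1) = 0, so P lies on C.
Step 2: partial derivatives
  f_x(x, y) = -6*x**2 - 4*x + y**2 + 2*y - 1, f_y(x, y) = 2*x*y + 2*x - 6*y**2 - 4*y.
  f_x(P) = -30, f_y(P) = -2 (gradient nonzero, so P is smooth).
Step 3: tangent line at P: -30·(x − 2) + -2·(y − 1) = 0.
Expanding: -30*x - 2*y + 62 = 0.


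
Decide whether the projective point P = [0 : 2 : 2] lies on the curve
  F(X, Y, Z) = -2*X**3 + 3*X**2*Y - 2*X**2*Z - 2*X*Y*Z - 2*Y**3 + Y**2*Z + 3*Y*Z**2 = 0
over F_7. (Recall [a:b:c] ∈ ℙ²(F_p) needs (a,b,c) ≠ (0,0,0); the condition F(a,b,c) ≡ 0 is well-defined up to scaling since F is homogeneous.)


F(0,2,2) ≡ 2 (mod 7); P is NOT on the curve.

Evaluate F(0, 2, 2) term-by-term (mod 7).
  -2*X**3 ↦ -2·0·1·1 = 0
  3*X**2*Y ↦ 3·0·2·1 = 0
  -2*X**2*Z ↦ -2·0·1·2 = 0
  -2*X*Y*Z ↦ -2·0·2·2 = 0
  -2*Y**3 ↦ -2·1·8·1 = -16
  Y**2*Z ↦ 1·1·4·2 = 8
  3*Y*Z**2 ↦ 3·1·2·4 = 24
Sum: F(0, 2, 2) = (0) + (0) + (0) + (0) + (-16) + (8) + (24) = 16.
Reducing mod 7: 16 ≡ 2 (mod 7).
Since F(a, b, c) ≡ 2 ≠ 0 (mod 7), P does NOT lie on the curve.


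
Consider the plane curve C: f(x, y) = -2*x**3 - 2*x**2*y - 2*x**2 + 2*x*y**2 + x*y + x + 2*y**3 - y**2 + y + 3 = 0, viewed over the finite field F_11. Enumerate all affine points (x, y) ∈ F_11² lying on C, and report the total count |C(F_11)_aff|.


Affine F_11-points: {(1, 0), (1, 5), (3, 0), (3, 6), (3, 8), (4, 10), (6, 0), (6, 4), (6, 7), (7, 5), (8, 1), (8, 3), (8, 5), (9, 10), (10, 9)}; count = 15.

For each of the 121 pairs (x, y) ∈ F_11², evaluate f(x, y) mod 11. Record the zeros.
  x = 0: [0↦3, 1↦5, 2↦6, 3↦7, 4↦9, 5↦2, 6↦9, 7↦9, 8↦3, 9↦3, 10↦10]  zeros at y ∈ ∅
  x = 1: [0↦0, 1↦3, 2↦9, 3↦8, 4↦1, 5↦0, 6↦6, 7↦9, 8↦10, 9↦10, 10↦10]  zeros at y ∈ {0, 5}
  x = 2: [0↦3, 1↦3, 2↦10, 3↦3, 4↦5, 5↦6, 6↦7, 7↦9, 8↦2, 9↦9, 10↦9]  zeros at y ∈ ∅
  x = 3: [0↦0, 1↦4, 2↦8, 3↦2, 4↦9, 5↦8, 6↦0, 7↦8, 8↦0, 9↦10, 10↦6]  zeros at y ∈ {0, 6, 8}
  x = 4: [0↦1, 1↦5, 2↦2, 3↦4, 4↦1, 5↦5, 6↦6, 7↦5, 8↦3, 9↦1, 10↦0]  zeros at y ∈ {10}
  x = 5: [0↦5, 1↦5, 2↦2, 3↦8, 4↦2, 5↦7, 6↦2, 7↦10, 8↦10, 9↦3, 10↦1]  zeros at y ∈ ∅
  x = 6: [0↦0, 1↦3, 2↦7, 3↦2, 4↦0, 5↦2, 6↦9, 7↦0, 8↦9, 9↦4, 10↦8]  zeros at y ∈ {0, 4, 7}
  x = 7: [0↦7, 1↦9, 2↦5, 3↦7, 4↦5, 5↦0, 6↦4, 7↦7, 8↦10, 9↦3, 10↦9]  zeros at y ∈ {5}
  x = 8: [0↦3, 1↦0, 2↦6, 3↦0, 4↦5, 5↦0, 6↦8, 7↦8, 8↦1, 9↦10, 10↦3]  zeros at y ∈ {1, 3, 5}
  x = 9: [0↦9, 1↦8, 2↦9, 3↦2, 4↦10, 5↦1, 6↦9, 7↦2, 8↦3, 9↦2, 10↦0]  zeros at y ∈ {10}
  x = 10: [0↦2, 1↦10, 2↦2, 3↦1, 4↦8, 5↦2, 6↦6, 7↦10, 8↦4, 9↦0, 10↦10]  zeros at y ∈ {9}
Collecting zeros: affine points = {(1, 0), (1, 5), (3, 0), (3, 6), (3, 8), (4, 10), (6, 0), (6, 4), (6, 7), (7, 5), (8, 1), (8, 3), (8, 5), (9, 10), (10, 9)}.
Total count |C(F_11)_aff| = 15.


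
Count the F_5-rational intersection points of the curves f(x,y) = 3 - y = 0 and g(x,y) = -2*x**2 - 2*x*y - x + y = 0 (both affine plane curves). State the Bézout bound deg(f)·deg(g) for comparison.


Common zeros: ∅; count = 0; Bézout bound = 2.

deg(f) = 1, deg(g) = 2, so Bézout bound = 2.
Scan x ∈ F_5. For each x, list the y ∈ F_5 with f(x, y) ≡ 0 and those with g(x, y) ≡ 0 (mod 5); the common zeros in that column are the intersection.
  x = 0: f ≡ 0 at y ∈ {3}; g ≡ 0 at y ∈ {0}; common: ∅.
  x = 1: f ≡ 0 at y ∈ {3}; g ≡ 0 at y ∈ {2}; common: ∅.
  x = 2: f ≡ 0 at y ∈ {3}; g ≡ 0 at y ∈ {0}; common: ∅.
  x = 3: f ≡ 0 at y ∈ {3}; g ≡ 0 at y ∈ ∅; common: ∅.
  x = 4: f ≡ 0 at y ∈ {3}; g ≡ 0 at y ∈ {2}; common: ∅.
Collecting: common zeros = ∅, so the count is 0.
Comparison with the Bézout bound: 0 ≤ 2 = deg(f)·deg(g), as expected for curves with no common component (the affine F_5-count falls short of the bound because intersections may lie at infinity, over extension fields, or carry multiplicity).


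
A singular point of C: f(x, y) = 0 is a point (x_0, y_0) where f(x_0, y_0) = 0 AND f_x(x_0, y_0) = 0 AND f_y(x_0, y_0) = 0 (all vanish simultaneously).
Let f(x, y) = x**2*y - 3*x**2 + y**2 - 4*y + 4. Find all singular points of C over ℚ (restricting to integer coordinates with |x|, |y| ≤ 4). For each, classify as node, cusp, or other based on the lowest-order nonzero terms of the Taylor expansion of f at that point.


Singular points: {(0, 2)}; classification: node.

Compute partial derivatives:
  f_x = 2*x*y - 6*x.
  f_y = x**2 + 2*y - 4.
Scan x_0 ∈ {−4, ..., 4}. For each x_0, f_y(x_0, y) is a polynomial in y; find its integer roots y ∈ {−4, ..., 4}, then test f_x and f at those candidates.
  x = -4: f_y(-4, y) = 2*y + 12; no integer root y with |y| ≤ 4.
  x = -3: f_y(-3, y) = 2*y + 5; no integer root y with |y| ≤ 4.
  x = -2: f_y(-2, y) = 2*y; vanishes at y ∈ {0}. (-2, 0): f_x = 12 ≠ 0.
  x = -1: f_y(-1, y) = 2*y - 3; no integer root y with |y| ≤ 4.
  x = 0: f_y(0, y) = 2*y - 4; vanishes at y ∈ {2}. (0, 2): f_x = 0, f = 0 — SINGULAR.
  x = 1: f_y(1, y) = 2*y - 3; no integer root y with |y| ≤ 4.
  x = 2: f_y(2, y) = 2*y; vanishes at y ∈ {0}. (2, 0): f_x = -12 ≠ 0.
  x = 3: f_y(3, y) = 2*y + 5; no integer root y with |y| ≤ 4.
  x = 4: f_y(4, y) = 2*y + 12; no integer root y with |y| ≤ 4.
Only singular point on the grid: (0, 2).
Classify: substitute x = 0 + u, y = 2 + v and expand: f = u**2*v - u**2 + v**2.
No constant or linear terms (consistent with a singular point). Quadratic part: -u**2 + v**2. Cubic part: u**2*v.
The quadratic part v**2 - u**2 = (v − u)(v + u) splits into two distinct linear factors, so there are two distinct tangent lines y − 2 = ±(x − 0) — this is a node (ordinary double point).
Classification: node.


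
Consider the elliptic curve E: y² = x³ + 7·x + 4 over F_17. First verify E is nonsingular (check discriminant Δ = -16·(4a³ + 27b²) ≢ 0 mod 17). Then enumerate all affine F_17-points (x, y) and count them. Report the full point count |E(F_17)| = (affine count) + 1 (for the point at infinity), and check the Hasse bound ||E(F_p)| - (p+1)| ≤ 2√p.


Affine points = {(0, 2), (0, 15), (2, 3), (2, 14), (3, 1), (3, 16), (11, 1), (11, 16), (15, 4), (15, 13), (16, 8), (16, 9)}; affine count = 12; |E(F_17)| = 13.

Discriminant check: Δ ∝ 4a³ + 27b² = 4·7³ + 27·4² = 4·343 + 27·16 ≡ 2 (mod 17). Nonzero ⇒ E is nonsingular.
For each x ∈ F_17, compute rhs = x³ + 7·x + 4 mod 17, then count y ∈ F_17 with y² ≡ rhs.
  x = 0: rhs = 4, matching y values: 2, 15 (2 points).
  x = 1: rhs = 12, matching y values: none (0 points).
  x = 2: rhs = 9, matching y values: 3, 14 (2 points).
  x = 3: rhs = 1, matching y values: 1, 16 (2 points).
  x = 4: rhs = 11, matching y values: none (0 points).
  x = 5: rhs = 11, matching y values: none (0 points).
  x = 6: rhs = 7, matching y values: none (0 points).
  x = 7: rhs = 5, matching y values: none (0 points).
  x = 8: rhs = 11, matching y values: none (0 points).
  x = 9: rhs = 14, matching y values: none (0 points).
  x = 10: rhs = 3, matching y values: none (0 points).
  x = 11: rhs = 1, matching y values: 1, 16 (2 points).
  x = 12: rhs = 14, matching y values: none (0 points).
  x = 13: rhs = 14, matching y values: none (0 points).
  x = 14: rhs = 7, matching y values: none (0 points).
  x = 15: rhs = 16, matching y values: 4, 13 (2 points).
  x = 16: rhs = 13, matching y values: 8, 9 (2 points).
Total affine count: 12.
Full point count |E(F_17)| = 12 + 1 = 13.
Hasse bound: |13 − (17+1)| = |-5| = 5 ≤ 2√17 ≈ 8.2462 ✓.


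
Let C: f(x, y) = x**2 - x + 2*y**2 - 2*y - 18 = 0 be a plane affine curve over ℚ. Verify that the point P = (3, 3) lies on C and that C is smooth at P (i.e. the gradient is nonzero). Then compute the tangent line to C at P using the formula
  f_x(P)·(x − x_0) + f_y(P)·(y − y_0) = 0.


Tangent line at P: 5*x + 10*y - 45 = 0.

Step 1: f(3, 3) = 0, so P lies on C.
Step 2: partial derivatives
  f_x(x, y) = 2*x - 1, f_y(x, y) = 4*y - 2.
  f_x(P) = 5, f_y(P) = 10 (gradient nonzero, so P is smooth).
Step 3: tangent line at P: 5·(x − 3) + 10·(y − 3) = 0.
Expanding: 5*x + 10*y - 45 = 0.


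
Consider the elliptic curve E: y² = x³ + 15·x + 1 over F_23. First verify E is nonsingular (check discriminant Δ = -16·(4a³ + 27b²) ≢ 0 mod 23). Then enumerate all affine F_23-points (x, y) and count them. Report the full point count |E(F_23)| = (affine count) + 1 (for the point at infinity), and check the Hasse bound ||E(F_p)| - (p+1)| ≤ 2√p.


Affine points = {(0, 1), (0, 22), (2, 4), (2, 19), (3, 2), (3, 21), (6, 10), (6, 13), (7, 9), (7, 14), (8, 9), (8, 14), (10, 1), (10, 22), (11, 5), (11, 18), (12, 0), (13, 1), (13, 22), (15, 6), (15, 17), (16, 6), (16, 17), (18, 10), (18, 13), (21, 3), (21, 20), (22, 10), (22, 13)}; affine count = 29; |E(F_23)| = 30.

Discriminant check: Δ ∝ 4a³ + 27b² = 4·15³ + 27·1² = 4·3375 + 27·1 ≡ 3 (mod 23). Nonzero ⇒ E is nonsingular.
For each x ∈ F_23, compute rhs = x³ + 15·x + 1 mod 23, then count y ∈ F_23 with y² ≡ rhs.
  x = 0: rhs = 1, matching y values: 1, 22 (2 points).
  x = 1: rhs = 17, matching y values: none (0 points).
  x = 2: rhs = 16, matching y values: 4, 19 (2 points).
  x = 3: rhs = 4, matching y values: 2, 21 (2 points).
  x = 4: rhs = 10, matching y values: none (0 points).
  x = 5: rhs = 17, matching y values: none (0 points).
  x = 6: rhs = 8, matching y values: 10, 13 (2 points).
  x = 7: rhs = 12, matching y values: 9, 14 (2 points).
  x = 8: rhs = 12, matching y values: 9, 14 (2 points).
  x = 9: rhs = 14, matching y values: none (0 points).
  x = 10: rhs = 1, matching y values: 1, 22 (2 points).
  x = 11: rhs = 2, matching y values: 5, 18 (2 points).
  x = 12: rhs = 0, matching y values: 0 (1 points).
  x = 13: rhs = 1, matching y values: 1, 22 (2 points).
  x = 14: rhs = 11, matching y values: none (0 points).
  x = 15: rhs = 13, matching y values: 6, 17 (2 points).
  x = 16: rhs = 13, matching y values: 6, 17 (2 points).
  x = 17: rhs = 17, matching y values: none (0 points).
  x = 18: rhs = 8, matching y values: 10, 13 (2 points).
  x = 19: rhs = 15, matching y values: none (0 points).
  x = 20: rhs = 21, matching y values: none (0 points).
  x = 21: rhs = 9, matching y values: 3, 20 (2 points).
  x = 22: rhs = 8, matching y values: 10, 13 (2 points).
Total affine count: 29.
Full point count |E(F_23)| = 29 + 1 = 30.
Hasse bound: |30 − (23+1)| = |6| = 6 ≤ 2√23 ≈ 9.5917 ✓.


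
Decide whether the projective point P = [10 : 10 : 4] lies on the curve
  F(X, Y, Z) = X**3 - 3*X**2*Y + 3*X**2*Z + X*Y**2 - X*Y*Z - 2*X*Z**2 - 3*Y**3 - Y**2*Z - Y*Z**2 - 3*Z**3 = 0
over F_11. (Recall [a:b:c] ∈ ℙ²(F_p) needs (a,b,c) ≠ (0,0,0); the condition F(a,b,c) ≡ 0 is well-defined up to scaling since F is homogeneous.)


F(10,10,4) ≡ 7 (mod 11); P is NOT on the curve.

Evaluate F(10, 10, 4) term-by-term (mod 11).
  X**3 ↦ 1·1000·1·1 = 1000
  -3*X**2*Y ↦ -3·100·10·1 = -3000
  3*X**2*Z ↦ 3·100·1·4 = 1200
  X*Y**2 ↦ 1·10·100·1 = 1000
  -X*Y*Z ↦ -1·10·10·4 = -400
  -2*X*Z**2 ↦ -2·10·1·16 = -320
  -3*Y**3 ↦ -3·1·1000·1 = -3000
  -Y**2*Z ↦ -1·1·100·4 = -400
  -Y*Z**2 ↦ -1·1·10·16 = -160
  -3*Z**3 ↦ -3·1·1·64 = -192
Sum: F(10, 10, 4) = (1000) + (-3000) + (1200) + (1000) + (-400) + (-320) + (-3000) + (-400) + (-160) + (-192) = -4272.
Reducing mod 11: -4272 ≡ 7 (mod 11).
Since F(a, b, c) ≡ 7 ≠ 0 (mod 11), P does NOT lie on the curve.


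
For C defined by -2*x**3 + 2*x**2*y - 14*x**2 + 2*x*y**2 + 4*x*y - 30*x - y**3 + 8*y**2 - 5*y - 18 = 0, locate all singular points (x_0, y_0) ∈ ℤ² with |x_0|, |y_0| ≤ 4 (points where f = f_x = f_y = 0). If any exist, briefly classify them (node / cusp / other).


Singular points: {(-2, 1)}; classification: cusp.

Compute partial derivatives:
  f_x = -6*x**2 + 4*x*y - 28*x + 2*y**2 + 4*y - 30.
  f_y = 2*x**2 + 4*x*y + 4*x - 3*y**2 + 16*y - 5.
Scan x_0 ∈ {−4, ..., 4}. For each x_0, f_y(x_0, y) is a polynomial in y; find its integer roots y ∈ {−4, ..., 4}, then test f_x and f at those candidates.
  x = -4: f_y(-4, y) = 11 - 3*y**2; no integer root y with |y| ≤ 4.
  x = -3: f_y(-3, y) = -3*y**2 + 4*y + 1; no integer root y with |y| ≤ 4.
  x = -2: f_y(-2, y) = -3*y**2 + 8*y - 5; vanishes at y ∈ {1}. (-2, 1): f_x = 0, f = 0 — SINGULAR.
  x = -1: f_y(-1, y) = -3*y**2 + 12*y - 7; no integer root y with |y| ≤ 4.
  x = 0: f_y(0, y) = -3*y**2 + 16*y - 5; no integer root y with |y| ≤ 4.
  x = 1: f_y(1, y) = -3*y**2 + 20*y + 1; no integer root y with |y| ≤ 4.
  x = 2: f_y(2, y) = -3*y**2 + 24*y + 11; no integer root y with |y| ≤ 4.
  x = 3: f_y(3, y) = -3*y**2 + 28*y + 25; no integer root y with |y| ≤ 4.
  x = 4: f_y(4, y) = -3*y**2 + 32*y + 43; no integer root y with |y| ≤ 4.
Only singular point on the grid: (-2, 1).
Classify: substitute x = -2 + u, y = 1 + v and expand: f = -2*u**3 + 2*u**2*v + 2*u*v**2 - v**3 + v**2.
No constant or linear terms (consistent with a singular point). Quadratic part: v**2. Cubic part: -2*u**3 + 2*u**2*v + 2*u*v**2 - v**3.
The quadratic part v**2 is a perfect square, so there is a single (double) tangent line v = 0, i.e. y = 1. Restricting the cubic part to that line (v = 0) leaves -2*u**3 ≠ 0, so f is not divisible by v and the branch is v² ≈ 2*u**3 to lowest order — this is a cusp.
Classification: cusp.


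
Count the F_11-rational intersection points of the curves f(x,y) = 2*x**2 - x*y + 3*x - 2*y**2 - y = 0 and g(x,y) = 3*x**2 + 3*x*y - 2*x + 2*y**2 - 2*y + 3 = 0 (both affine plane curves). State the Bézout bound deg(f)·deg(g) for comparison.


Common zeros: ∅; count = 0; Bézout bound = 4.

deg(f) = 2, deg(g) = 2, so Bézout bound = 4.
Scan x ∈ F_11. For each x, list the y ∈ F_11 with f(x, y) ≡ 0 and those with g(x, y) ≡ 0 (mod 11); the common zeros in that column are the intersection.
  x = 0: f ≡ 0 at y ∈ {0, 5}; g ≡ 0 at y ∈ ∅; common: ∅.
  x = 1: f ≡ 0 at y ∈ {5}; g ≡ 0 at y ∈ ∅; common: ∅.
  x = 2: f ≡ 0 at y ∈ {2}; g ≡ 0 at y ∈ {0, 9}; common: ∅.
  x = 3: f ≡ 0 at y ∈ {2, 7}; g ≡ 0 at y ∈ {1}; common: ∅.
  x = 4: f ≡ 0 at y ∈ {0, 3}; g ≡ 0 at y ∈ {1, 5}; common: ∅.
  x = 5: f ≡ 0 at y ∈ ∅; g ≡ 0 at y ∈ ∅; common: ∅.
  x = 6: f ≡ 0 at y ∈ ∅; g ≡ 0 at y ∈ {0, 3}; common: ∅.
  x = 7: f ≡ 0 at y ∈ {3, 4}; g ≡ 0 at y ∈ ∅; common: ∅.
  x = 8: f ≡ 0 at y ∈ ∅; g ≡ 0 at y ∈ {2, 9}; common: ∅.
  x = 9: f ≡ 0 at y ∈ ∅; g ≡ 0 at y ∈ {2}; common: ∅.
  x = 10: f ≡ 0 at y ∈ {4, 7}; g ≡ 0 at y ∈ {3, 5}; common: ∅.
Collecting: common zeros = ∅, so the count is 0.
Comparison with the Bézout bound: 0 ≤ 4 = deg(f)·deg(g), as expected for curves with no common component (the affine F_11-count falls short of the bound because intersections may lie at infinity, over extension fields, or carry multiplicity).


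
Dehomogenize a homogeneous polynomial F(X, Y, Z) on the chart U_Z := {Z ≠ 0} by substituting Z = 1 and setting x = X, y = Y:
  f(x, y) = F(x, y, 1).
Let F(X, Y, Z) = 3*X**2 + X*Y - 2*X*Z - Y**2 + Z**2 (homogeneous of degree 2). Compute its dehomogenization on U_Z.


f(x, y) = 3*x**2 + x*y - 2*x - y**2 + 1

On U_Z we set Z = 1. Each monomial c·X^i·Y^j·Z^k in F becomes c·x^i·y^j·1^k = c·x^i·y^j.
Substituting Z = 1: F(X, Y, 1) = 3*x**2 + x*y - 2*x - y**2 + 1.
Note: deg(f) ≤ deg(F) = 2; strict inequality happens when F is divisible by Z (lost terms).


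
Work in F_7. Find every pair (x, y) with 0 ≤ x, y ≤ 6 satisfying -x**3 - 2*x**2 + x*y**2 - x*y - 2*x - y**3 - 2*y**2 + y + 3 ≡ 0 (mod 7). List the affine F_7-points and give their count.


Affine F_7-points: {(1, 2), (2, 5), (3, 2), (4, 3), (5, 0), (5, 5), (6, 6)}; count = 7.

For each of the 49 pairs (x, y) ∈ F_7², evaluate f(x, y) mod 7. Record the zeros.
  x = 0: [0↦3, 1↦1, 2↦3, 3↦3, 4↦2, 5↦1, 6↦1]  zeros at y ∈ ∅
  x = 1: [0↦5, 1↦3, 2↦0, 3↦4, 4↦2, 5↦2, 6↦5]  zeros at y ∈ {2}
  x = 2: [0↦4, 1↦2, 2↦1, 3↦2, 4↦6, 5↦0, 6↦6]  zeros at y ∈ {5}
  x = 3: [0↦1, 1↦6, 2↦0, 3↦5, 4↦1, 5↦3, 6↦5]  zeros at y ∈ {2}
  x = 4: [0↦4, 1↦2, 2↦5, 3↦0, 4↦2, 5↦5, 6↦3]  zeros at y ∈ {3}
  x = 5: [0↦0, 1↦5, 2↦3, 3↦2, 4↦3, 5↦0, 6↦1]  zeros at y ∈ {0, 5}
  x = 6: [0↦4, 1↦2, 2↦2, 3↦5, 4↦5, 5↦3, 6↦0]  zeros at y ∈ {6}
Collecting zeros: affine points = {(1, 2), (2, 5), (3, 2), (4, 3), (5, 0), (5, 5), (6, 6)}.
Total count |C(F_7)_aff| = 7.


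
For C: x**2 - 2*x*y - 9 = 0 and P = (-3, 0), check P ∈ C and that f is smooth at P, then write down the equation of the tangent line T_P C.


Tangent line at P: -6*x + 6*y - 18 = 0.

Step 1: f(-3, 0) = 0, so P lies on C.
Step 2: partial derivatives
  f_x(x, y) = 2*x - 2*y, f_y(x, y) = -2*x.
  f_x(P) = -6, f_y(P) = 6 (gradient nonzero, so P is smooth).
Step 3: tangent line at P: -6·(x − -3) + 6·(y − 0) = 0.
Expanding: -6*x + 6*y - 18 = 0.


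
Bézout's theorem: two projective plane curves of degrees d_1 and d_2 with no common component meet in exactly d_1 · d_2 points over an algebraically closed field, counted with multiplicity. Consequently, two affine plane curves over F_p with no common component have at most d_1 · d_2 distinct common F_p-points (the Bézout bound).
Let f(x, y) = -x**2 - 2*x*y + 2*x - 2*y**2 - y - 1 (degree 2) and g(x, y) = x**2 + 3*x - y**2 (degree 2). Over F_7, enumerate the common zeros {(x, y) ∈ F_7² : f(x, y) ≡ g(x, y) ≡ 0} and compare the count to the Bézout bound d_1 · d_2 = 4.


Common zeros: {(1, 2)}; count = 1; Bézout bound = 4.

deg(f) = 2, deg(g) = 2, so Bézout bound = 4.
Scan x ∈ F_7. For each x, list the y ∈ F_7 with f(x, y) ≡ 0 and those with g(x, y) ≡ 0 (mod 7); the common zeros in that column are the intersection.
  x = 0: f ≡ 0 at y ∈ {5}; g ≡ 0 at y ∈ {0}; common: ∅.
  x = 1: f ≡ 0 at y ∈ {0, 2}; g ≡ 0 at y ∈ {2, 5}; common: {2}.
  x = 2: f ≡ 0 at y ∈ ∅; g ≡ 0 at y ∈ ∅; common: ∅.
  x = 3: f ≡ 0 at y ∈ ∅; g ≡ 0 at y ∈ {2, 5}; common: ∅.
  x = 4: f ≡ 0 at y ∈ {2, 4}; g ≡ 0 at y ∈ {0}; common: ∅.
  x = 5: f ≡ 0 at y ∈ {6}; g ≡ 0 at y ∈ ∅; common: ∅.
  x = 6: f ≡ 0 at y ∈ {5, 6}; g ≡ 0 at y ∈ ∅; common: ∅.
Collecting: common zeros = {(1, 2)}, so the count is 1.
Comparison with the Bézout bound: 1 ≤ 4 = deg(f)·deg(g), as expected for curves with no common component (the affine F_7-count falls short of the bound because intersections may lie at infinity, over extension fields, or carry multiplicity).


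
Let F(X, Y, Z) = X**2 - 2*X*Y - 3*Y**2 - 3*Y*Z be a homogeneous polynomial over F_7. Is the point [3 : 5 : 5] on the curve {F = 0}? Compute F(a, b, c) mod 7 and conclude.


F(3,5,5) ≡ 4 (mod 7); P is NOT on the curve.

Evaluate F(3, 5, 5) term-by-term (mod 7).
  X**2 ↦ 1·9·1·1 = 9
  -2*X*Y ↦ -2·3·5·1 = -30
  -3*Y**2 ↦ -3·1·25·1 = -75
  -3*Y*Z ↦ -3·1·5·5 = -75
Sum: F(3, 5, 5) = (9) + (-30) + (-75) + (-75) = -171.
Reducing mod 7: -171 ≡ 4 (mod 7).
Since F(a, b, c) ≡ 4 ≠ 0 (mod 7), P does NOT lie on the curve.


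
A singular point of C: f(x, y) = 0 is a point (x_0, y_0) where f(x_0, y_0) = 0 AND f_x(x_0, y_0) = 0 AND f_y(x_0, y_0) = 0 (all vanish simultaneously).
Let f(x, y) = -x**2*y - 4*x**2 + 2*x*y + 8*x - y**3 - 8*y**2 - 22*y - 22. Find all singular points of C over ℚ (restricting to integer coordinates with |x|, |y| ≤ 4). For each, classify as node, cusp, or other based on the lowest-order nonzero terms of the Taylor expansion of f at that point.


Singular points: {(1, -3)}; classification: node.

Compute partial derivatives:
  f_x = -2*x*y - 8*x + 2*y + 8.
  f_y = -x**2 + 2*x - 3*y**2 - 16*y - 22.
Scan x_0 ∈ {−4, ..., 4}. For each x_0, f_y(x_0, y) is a polynomial in y; find its integer roots y ∈ {−4, ..., 4}, then test f_x and f at those candidates.
  x = -4: f_y(-4, y) = -3*y**2 - 16*y - 46; no integer root y with |y| ≤ 4.
  x = -3: f_y(-3, y) = -3*y**2 - 16*y - 37; no integer root y with |y| ≤ 4.
  x = -2: f_y(-2, y) = -3*y**2 - 16*y - 30; no integer root y with |y| ≤ 4.
  x = -1: f_y(-1, y) = -3*y**2 - 16*y - 25; no integer root y with |y| ≤ 4.
  x = 0: f_y(0, y) = -3*y**2 - 16*y - 22; no integer root y with |y| ≤ 4.
  x = 1: f_y(1, y) = -3*y**2 - 16*y - 21; vanishes at y ∈ {-3}. (1, -3): f_x = 0, f = 0 — SINGULAR.
  x = 2: f_y(2, y) = -3*y**2 - 16*y - 22; no integer root y with |y| ≤ 4.
  x = 3: f_y(3, y) = -3*y**2 - 16*y - 25; no integer root y with |y| ≤ 4.
  x = 4: f_y(4, y) = -3*y**2 - 16*y - 30; no integer root y with |y| ≤ 4.
Only singular point on the grid: (1, -3).
Classify: substitute x = 1 + u, y = -3 + v and expand: f = -u**2*v - u**2 - v**3 + v**2.
No constant or linear terms (consistent with a singular point). Quadratic part: -u**2 + v**2. Cubic part: -u**2*v - v**3.
The quadratic part v**2 - u**2 = (v − u)(v + u) splits into two distinct linear factors, so there are two distinct tangent lines y − -3 = ±(x − 1) — this is a node (ordinary double point).
Classification: node.


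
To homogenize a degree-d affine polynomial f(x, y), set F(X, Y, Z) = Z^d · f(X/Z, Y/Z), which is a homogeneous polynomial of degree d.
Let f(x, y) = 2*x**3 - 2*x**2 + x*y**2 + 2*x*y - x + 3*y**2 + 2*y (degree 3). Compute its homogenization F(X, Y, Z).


F(X, Y, Z) = 2*X**3 - 2*X**2*Z + X*Y**2 + 2*X*Y*Z - X*Z**2 + 3*Y**2*Z + 2*Y*Z**2

deg(f) = 3.
Substitute x = X/Z, y = Y/Z into f, then multiply by Z^3.
  monomial 2·x^3·y^0 ↦ 2·X^3·Y^0·Z^0.
  monomial -2·x^2·y^0 ↦ -2·X^2·Y^0·Z^1.
  monomial 1·x^1·y^2 ↦ 1·X^1·Y^2·Z^0.
  monomial 2·x^1·y^1 ↦ 2·X^1·Y^1·Z^1.
  monomial -1·x^1·y^0 ↦ -1·X^1·Y^0·Z^2.
  monomial 3·x^0·y^2 ↦ 3·X^0·Y^2·Z^1.
  monomial 2·x^0·y^1 ↦ 2·X^0·Y^1·Z^2.
Collecting: F(X, Y, Z) = 2*X**3 - 2*X**2*Z + X*Y**2 + 2*X*Y*Z - X*Z**2 + 3*Y**2*Z + 2*Y*Z**2.


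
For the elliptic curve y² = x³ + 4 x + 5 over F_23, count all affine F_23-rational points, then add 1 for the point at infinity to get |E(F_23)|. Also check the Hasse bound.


Affine points = {(4, 4), (4, 19), (5, 9), (5, 14), (7, 10), (7, 13), (11, 0), (13, 0), (15, 6), (15, 17), (16, 5), (16, 18), (17, 8), (17, 15), (20, 9), (20, 14), (21, 9), (21, 14), (22, 0)}; affine count = 19; |E(F_23)| = 20.

Discriminant check: Δ ∝ 4a³ + 27b² = 4·4³ + 27·5² = 4·64 + 27·25 ≡ 11 (mod 23). Nonzero ⇒ E is nonsingular.
For each x ∈ F_23, compute rhs = x³ + 4·x + 5 mod 23, then count y ∈ F_23 with y² ≡ rhs.
  x = 0: rhs = 5, matching y values: none (0 points).
  x = 1: rhs = 10, matching y values: none (0 points).
  x = 2: rhs = 21, matching y values: none (0 points).
  x = 3: rhs = 21, matching y values: none (0 points).
  x = 4: rhs = 16, matching y values: 4, 19 (2 points).
  x = 5: rhs = 12, matching y values: 9, 14 (2 points).
  x = 6: rhs = 15, matching y values: none (0 points).
  x = 7: rhs = 8, matching y values: 10, 13 (2 points).
  x = 8: rhs = 20, matching y values: none (0 points).
  x = 9: rhs = 11, matching y values: none (0 points).
  x = 10: rhs = 10, matching y values: none (0 points).
  x = 11: rhs = 0, matching y values: 0 (1 points).
  x = 12: rhs = 10, matching y values: none (0 points).
  x = 13: rhs = 0, matching y values: 0 (1 points).
  x = 14: rhs = 22, matching y values: none (0 points).
  x = 15: rhs = 13, matching y values: 6, 17 (2 points).
  x = 16: rhs = 2, matching y values: 5, 18 (2 points).
  x = 17: rhs = 18, matching y values: 8, 15 (2 points).
  x = 18: rhs = 21, matching y values: none (0 points).
  x = 19: rhs = 17, matching y values: none (0 points).
  x = 20: rhs = 12, matching y values: 9, 14 (2 points).
  x = 21: rhs = 12, matching y values: 9, 14 (2 points).
  x = 22: rhs = 0, matching y values: 0 (1 points).
Total affine count: 19.
Full point count |E(F_23)| = 19 + 1 = 20.
Hasse bound: |20 − (23+1)| = |-4| = 4 ≤ 2√23 ≈ 9.5917 ✓.


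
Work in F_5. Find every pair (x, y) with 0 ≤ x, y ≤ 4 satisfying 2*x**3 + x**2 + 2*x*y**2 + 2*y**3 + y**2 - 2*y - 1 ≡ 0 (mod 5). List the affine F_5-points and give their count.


Affine F_5-points: {(0, 1), (0, 2), (0, 4), (1, 1), (1, 4)}; count = 5.

For each of the 25 pairs (x, y) ∈ F_5², evaluate f(x, y) mod 5. Record the zeros.
  x = 0: [0↦4, 1↦0, 2↦0, 3↦1, 4↦0]  zeros at y ∈ {1, 2, 4}
  x = 1: [0↦2, 1↦0, 2↦1, 3↦2, 4↦0]  zeros at y ∈ {1, 4}
  x = 2: [0↦4, 1↦4, 2↦1, 3↦2, 4↦4]  zeros at y ∈ ∅
  x = 3: [0↦2, 1↦4, 2↦2, 3↦3, 4↦4]  zeros at y ∈ ∅
  x = 4: [0↦3, 1↦2, 2↦1, 3↦2, 4↦2]  zeros at y ∈ ∅
Collecting zeros: affine points = {(0, 1), (0, 2), (0, 4), (1, 1), (1, 4)}.
Total count |C(F_5)_aff| = 5.


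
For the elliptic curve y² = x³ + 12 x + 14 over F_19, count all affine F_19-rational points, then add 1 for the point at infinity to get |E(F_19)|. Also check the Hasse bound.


Affine points = {(3, 1), (3, 18), (5, 3), (5, 16), (6, 6), (6, 13), (7, 2), (7, 17), (12, 9), (12, 10), (13, 7), (13, 12), (14, 0), (15, 4), (15, 15), (17, 1), (17, 18), (18, 1), (18, 18)}; affine count = 19; |E(F_19)| = 20.

Discriminant check: Δ ∝ 4a³ + 27b² = 4·12³ + 27·14² = 4·1728 + 27·196 ≡ 6 (mod 19). Nonzero ⇒ E is nonsingular.
For each x ∈ F_19, compute rhs = x³ + 12·x + 14 mod 19, then count y ∈ F_19 with y² ≡ rhs.
  x = 0: rhs = 14, matching y values: none (0 points).
  x = 1: rhs = 8, matching y values: none (0 points).
  x = 2: rhs = 8, matching y values: none (0 points).
  x = 3: rhs = 1, matching y values: 1, 18 (2 points).
  x = 4: rhs = 12, matching y values: none (0 points).
  x = 5: rhs = 9, matching y values: 3, 16 (2 points).
  x = 6: rhs = 17, matching y values: 6, 13 (2 points).
  x = 7: rhs = 4, matching y values: 2, 17 (2 points).
  x = 8: rhs = 14, matching y values: none (0 points).
  x = 9: rhs = 15, matching y values: none (0 points).
  x = 10: rhs = 13, matching y values: none (0 points).
  x = 11: rhs = 14, matching y values: none (0 points).
  x = 12: rhs = 5, matching y values: 9, 10 (2 points).
  x = 13: rhs = 11, matching y values: 7, 12 (2 points).
  x = 14: rhs = 0, matching y values: 0 (1 points).
  x = 15: rhs = 16, matching y values: 4, 15 (2 points).
  x = 16: rhs = 8, matching y values: none (0 points).
  x = 17: rhs = 1, matching y values: 1, 18 (2 points).
  x = 18: rhs = 1, matching y values: 1, 18 (2 points).
Total affine count: 19.
Full point count |E(F_19)| = 19 + 1 = 20.
Hasse bound: |20 − (19+1)| = |0| = 0 ≤ 2√19 ≈ 8.7178 ✓.


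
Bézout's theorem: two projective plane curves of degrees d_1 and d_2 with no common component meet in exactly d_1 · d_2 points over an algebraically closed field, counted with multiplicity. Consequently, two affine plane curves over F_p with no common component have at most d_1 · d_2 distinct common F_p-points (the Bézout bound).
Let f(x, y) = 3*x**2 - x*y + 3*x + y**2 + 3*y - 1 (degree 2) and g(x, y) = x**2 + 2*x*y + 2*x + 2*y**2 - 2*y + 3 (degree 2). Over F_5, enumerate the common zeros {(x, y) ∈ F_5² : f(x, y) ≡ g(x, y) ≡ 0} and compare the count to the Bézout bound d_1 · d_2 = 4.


Common zeros: ∅; count = 0; Bézout bound = 4.

deg(f) = 2, deg(g) = 2, so Bézout bound = 4.
Scan x ∈ F_5. For each x, list the y ∈ F_5 with f(x, y) ≡ 0 and those with g(x, y) ≡ 0 (mod 5); the common zeros in that column are the intersection.
  x = 0: f ≡ 0 at y ∈ ∅; g ≡ 0 at y ∈ {3}; common: ∅.
  x = 1: f ≡ 0 at y ∈ {0, 3}; g ≡ 0 at y ∈ ∅; common: ∅.
  x = 2: f ≡ 0 at y ∈ ∅; g ≡ 0 at y ∈ {1, 3}; common: ∅.
  x = 3: f ≡ 0 at y ∈ {0}; g ≡ 0 at y ∈ ∅; common: ∅.
  x = 4: f ≡ 0 at y ∈ {3}; g ≡ 0 at y ∈ {1}; common: ∅.
Collecting: common zeros = ∅, so the count is 0.
Comparison with the Bézout bound: 0 ≤ 4 = deg(f)·deg(g), as expected for curves with no common component (the affine F_5-count falls short of the bound because intersections may lie at infinity, over extension fields, or carry multiplicity).


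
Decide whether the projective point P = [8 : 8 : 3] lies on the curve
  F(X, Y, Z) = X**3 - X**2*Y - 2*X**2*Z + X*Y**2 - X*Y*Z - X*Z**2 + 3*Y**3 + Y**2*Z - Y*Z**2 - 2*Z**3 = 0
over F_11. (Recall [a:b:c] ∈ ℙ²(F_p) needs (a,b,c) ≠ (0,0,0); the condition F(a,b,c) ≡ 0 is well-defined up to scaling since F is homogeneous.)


F(8,8,3) ≡ 3 (mod 11); P is NOT on the curve.

Evaluate F(8, 8, 3) term-by-term (mod 11).
  X**3 ↦ 1·512·1·1 = 512
  -X**2*Y ↦ -1·64·8·1 = -512
  -2*X**2*Z ↦ -2·64·1·3 = -384
  X*Y**2 ↦ 1·8·64·1 = 512
  -X*Y*Z ↦ -1·8·8·3 = -192
  -X*Z**2 ↦ -1·8·1·9 = -72
  3*Y**3 ↦ 3·1·512·1 = 1536
  Y**2*Z ↦ 1·1·64·3 = 192
  -Y*Z**2 ↦ -1·1·8·9 = -72
  -2*Z**3 ↦ -2·1·1·27 = -54
Sum: F(8, 8, 3) = (512) + (-512) + (-384) + (512) + (-192) + (-72) + (1536) + (192) + (-72) + (-54) = 1466.
Reducing mod 11: 1466 ≡ 3 (mod 11).
Since F(a, b, c) ≡ 3 ≠ 0 (mod 11), P does NOT lie on the curve.


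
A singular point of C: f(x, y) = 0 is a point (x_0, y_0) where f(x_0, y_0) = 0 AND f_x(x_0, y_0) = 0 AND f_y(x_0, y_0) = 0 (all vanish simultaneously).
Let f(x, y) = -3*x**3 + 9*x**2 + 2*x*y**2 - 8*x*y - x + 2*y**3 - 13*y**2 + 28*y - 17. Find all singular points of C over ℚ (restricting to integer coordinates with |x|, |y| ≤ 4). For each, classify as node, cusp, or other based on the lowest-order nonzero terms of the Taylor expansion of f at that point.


Singular points: {(1, 2)}; classification: cusp.

Compute partial derivatives:
  f_x = -9*x**2 + 18*x + 2*y**2 - 8*y - 1.
  f_y = 4*x*y - 8*x + 6*y**2 - 26*y + 28.
Scan x_0 ∈ {−4, ..., 4}. For each x_0, f_y(x_0, y) is a polynomial in y; find its integer roots y ∈ {−4, ..., 4}, then test f_x and f at those candidates.
  x = -4: f_y(-4, y) = 6*y**2 - 42*y + 60; vanishes at y ∈ {2}. (-4, 2): f_x = -225 ≠ 0.
  x = -3: f_y(-3, y) = 6*y**2 - 38*y + 52; vanishes at y ∈ {2}. (-3, 2): f_x = -144 ≠ 0.
  x = -2: f_y(-2, y) = 6*y**2 - 34*y + 44; vanishes at y ∈ {2}. (-2, 2): f_x = -81 ≠ 0.
  x = -1: f_y(-1, y) = 6*y**2 - 30*y + 36; vanishes at y ∈ {2, 3}. (-1, 2): f_x = -36 ≠ 0; (-1, 3): f_x = -34 ≠ 0.
  x = 0: f_y(0, y) = 6*y**2 - 26*y + 28; vanishes at y ∈ {2}. (0, 2): f_x = -9 ≠ 0.
  x = 1: f_y(1, y) = 6*y**2 - 22*y + 20; vanishes at y ∈ {2}. (1, 2): f_x = 0, f = 0 — SINGULAR.
  x = 2: f_y(2, y) = 6*y**2 - 18*y + 12; vanishes at y ∈ {1, 2}. (2, 1): f_x = -7 ≠ 0; (2, 2): f_x = -9 ≠ 0.
  x = 3: f_y(3, y) = 6*y**2 - 14*y + 4; vanishes at y ∈ {2}. (3, 2): f_x = -36 ≠ 0.
  x = 4: f_y(4, y) = 6*y**2 - 10*y - 4; vanishes at y ∈ {2}. (4, 2): f_x = -81 ≠ 0.
Only singular point on the grid: (1, 2).
Classify: substitute x = 1 + u, y = 2 + v and expand: f = -3*u**3 + 2*u*v**2 + 2*v**3 + v**2.
No constant or linear terms (consistent with a singular point). Quadratic part: v**2. Cubic part: -3*u**3 + 2*u*v**2 + 2*v**3.
The quadratic part v**2 is a perfect square, so there is a single (double) tangent line v = 0, i.e. y = 2. Restricting the cubic part to that line (v = 0) leaves -3*u**3 ≠ 0, so f is not divisible by v and the branch is v² ≈ 3*u**3 to lowest order — this is a cusp.
Classification: cusp.


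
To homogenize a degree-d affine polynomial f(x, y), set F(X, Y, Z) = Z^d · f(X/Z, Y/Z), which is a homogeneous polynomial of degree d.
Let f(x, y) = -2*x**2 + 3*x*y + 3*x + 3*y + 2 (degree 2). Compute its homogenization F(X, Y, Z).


F(X, Y, Z) = -2*X**2 + 3*X*Y + 3*X*Z + 3*Y*Z + 2*Z**2

deg(f) = 2.
Substitute x = X/Z, y = Y/Z into f, then multiply by Z^2.
  monomial -2·x^2·y^0 ↦ -2·X^2·Y^0·Z^0.
  monomial 3·x^1·y^1 ↦ 3·X^1·Y^1·Z^0.
  monomial 3·x^1·y^0 ↦ 3·X^1·Y^0·Z^1.
  monomial 3·x^0·y^1 ↦ 3·X^0·Y^1·Z^1.
  monomial 2·x^0·y^0 ↦ 2·X^0·Y^0·Z^2.
Collecting: F(X, Y, Z) = -2*X**2 + 3*X*Y + 3*X*Z + 3*Y*Z + 2*Z**2.


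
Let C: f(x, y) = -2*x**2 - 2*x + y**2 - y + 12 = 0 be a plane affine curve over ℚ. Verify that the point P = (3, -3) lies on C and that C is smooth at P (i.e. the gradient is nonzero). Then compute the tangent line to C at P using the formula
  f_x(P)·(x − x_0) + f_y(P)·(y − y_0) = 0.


Tangent line at P: -14*x - 7*y + 21 = 0.

Step 1: f(3, -3) = 0, so P lies on C.
Step 2: partial derivatives
  f_x(x, y) = -4*x - 2, f_y(x, y) = 2*y - 1.
  f_x(P) = -14, f_y(P) = -7 (gradient nonzero, so P is smooth).
Step 3: tangent line at P: -14·(x − 3) + -7·(y − -3) = 0.
Expanding: -14*x - 7*y + 21 = 0.


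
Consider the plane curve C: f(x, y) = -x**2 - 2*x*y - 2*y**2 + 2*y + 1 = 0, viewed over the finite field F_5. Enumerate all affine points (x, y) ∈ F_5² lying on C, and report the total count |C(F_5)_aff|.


Affine F_5-points: {(1, 0), (2, 2), (4, 0), (4, 2)}; count = 4.

For each of the 25 pairs (x, y) ∈ F_5², evaluate f(x, y) mod 5. Record the zeros.
  x = 0: [0↦1, 1↦1, 2↦2, 3↦4, 4↦2]  zeros at y ∈ ∅
  x = 1: [0↦0, 1↦3, 2↦2, 3↦2, 4↦3]  zeros at y ∈ {0}
  x = 2: [0↦2, 1↦3, 2↦0, 3↦3, 4↦2]  zeros at y ∈ {2}
  x = 3: [0↦2, 1↦1, 2↦1, 3↦2, 4↦4]  zeros at y ∈ ∅
  x = 4: [0↦0, 1↦2, 2↦0, 3↦4, 4↦4]  zeros at y ∈ {0, 2}
Collecting zeros: affine points = {(1, 0), (2, 2), (4, 0), (4, 2)}.
Total count |C(F_5)_aff| = 4.


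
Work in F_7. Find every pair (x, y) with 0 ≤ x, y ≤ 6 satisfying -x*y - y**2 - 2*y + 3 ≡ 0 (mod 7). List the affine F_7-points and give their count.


Affine F_7-points: {(0, 1), (0, 4), (1, 2), (2, 5), (3, 3), (3, 6)}; count = 6.

For each of the 49 pairs (x, y) ∈ F_7², evaluate f(x, y) mod 7. Record the zeros.
  x = 0: [0↦3, 1↦0, 2↦2, 3↦2, 4↦0, 5↦3, 6↦4]  zeros at y ∈ {1, 4}
  x = 1: [0↦3, 1↦6, 2↦0, 3↦6, 4↦3, 5↦5, 6↦5]  zeros at y ∈ {2}
  x = 2: [0↦3, 1↦5, 2↦5, 3↦3, 4↦6, 5↦0, 6↦6]  zeros at y ∈ {5}
  x = 3: [0↦3, 1↦4, 2↦3, 3↦0, 4↦2, 5↦2, 6↦0]  zeros at y ∈ {3, 6}
  x = 4: [0↦3, 1↦3, 2↦1, 3↦4, 4↦5, 5↦4, 6↦1]  zeros at y ∈ ∅
  x = 5: [0↦3, 1↦2, 2↦6, 3↦1, 4↦1, 5↦6, 6↦2]  zeros at y ∈ ∅
  x = 6: [0↦3, 1↦1, 2↦4, 3↦5, 4↦4, 5↦1, 6↦3]  zeros at y ∈ ∅
Collecting zeros: affine points = {(0, 1), (0, 4), (1, 2), (2, 5), (3, 3), (3, 6)}.
Total count |C(F_7)_aff| = 6.


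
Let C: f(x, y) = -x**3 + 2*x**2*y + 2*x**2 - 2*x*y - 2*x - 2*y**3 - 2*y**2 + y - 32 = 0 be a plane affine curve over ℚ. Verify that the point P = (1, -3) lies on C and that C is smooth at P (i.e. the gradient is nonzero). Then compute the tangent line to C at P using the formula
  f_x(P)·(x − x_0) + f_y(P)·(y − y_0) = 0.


Tangent line at P: -7*x - 41*y - 116 = 0.

Step 1: f(1, -3) = 0, so P lies on C.
Step 2: partial derivatives
  f_x(x, y) = -3*x**2 + 4*x*y + 4*x - 2*y - 2, f_y(x, y) = 2*x**2 - 2*x - 6*y**2 - 4*y + 1.
  f_x(P) = -7, f_y(P) = -41 (gradient nonzero, so P is smooth).
Step 3: tangent line at P: -7·(x − 1) + -41·(y − -3) = 0.
Expanding: -7*x - 41*y - 116 = 0.


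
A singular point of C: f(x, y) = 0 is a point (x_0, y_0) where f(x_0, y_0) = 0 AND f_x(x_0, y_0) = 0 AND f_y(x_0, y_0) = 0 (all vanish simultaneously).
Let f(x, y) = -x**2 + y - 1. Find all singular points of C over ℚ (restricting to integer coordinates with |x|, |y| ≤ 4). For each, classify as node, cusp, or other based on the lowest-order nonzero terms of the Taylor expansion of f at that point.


No singular points in the scanned grid; C is smooth there.

Compute partial derivatives:
  f_x = -2*x.
  f_y = 1.
f_y = 1 is a nonzero constant, so f_y never vanishes: no point (x, y) can satisfy f = f_x = f_y = 0. In particular no (x, y) ∈ {−4, ..., 4}² is singular; the curve is smooth.


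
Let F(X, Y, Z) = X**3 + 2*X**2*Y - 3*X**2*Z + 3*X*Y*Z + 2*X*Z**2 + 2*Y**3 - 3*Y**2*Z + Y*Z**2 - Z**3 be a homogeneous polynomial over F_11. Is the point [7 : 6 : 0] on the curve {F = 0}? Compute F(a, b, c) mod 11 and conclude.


F(7,6,0) ≡ 10 (mod 11); P is NOT on the curve.

Evaluate F(7, 6, 0) term-by-term (mod 11).
  X**3 ↦ 1·343·1·1 = 343
  2*X**2*Y ↦ 2·49·6·1 = 588
  -3*X**2*Z ↦ -3·49·1·0 = 0
  3*X*Y*Z ↦ 3·7·6·0 = 0
  2*X*Z**2 ↦ 2·7·1·0 = 0
  2*Y**3 ↦ 2·1·216·1 = 432
  -3*Y**2*Z ↦ -3·1·36·0 = 0
  Y*Z**2 ↦ 1·1·6·0 = 0
  -Z**3 ↦ -1·1·1·0 = 0
Sum: F(7, 6, 0) = (343) + (588) + (0) + (0) + (0) + (432) + (0) + (0) + (0) = 1363.
Reducing mod 11: 1363 ≡ 10 (mod 11).
Since F(a, b, c) ≡ 10 ≠ 0 (mod 11), P does NOT lie on the curve.


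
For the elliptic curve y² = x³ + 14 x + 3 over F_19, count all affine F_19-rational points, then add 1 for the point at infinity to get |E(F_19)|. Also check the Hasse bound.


Affine points = {(2, 1), (2, 18), (4, 3), (4, 16), (7, 8), (7, 11), (8, 0), (11, 5), (11, 14), (13, 8), (13, 11), (14, 6), (14, 13), (15, 4), (15, 15), (17, 9), (17, 10), (18, 8), (18, 11)}; affine count = 19; |E(F_19)| = 20.

Discriminant check: Δ ∝ 4a³ + 27b² = 4·14³ + 27·3² = 4·2744 + 27·9 ≡ 9 (mod 19). Nonzero ⇒ E is nonsingular.
For each x ∈ F_19, compute rhs = x³ + 14·x + 3 mod 19, then count y ∈ F_19 with y² ≡ rhs.
  x = 0: rhs = 3, matching y values: none (0 points).
  x = 1: rhs = 18, matching y values: none (0 points).
  x = 2: rhs = 1, matching y values: 1, 18 (2 points).
  x = 3: rhs = 15, matching y values: none (0 points).
  x = 4: rhs = 9, matching y values: 3, 16 (2 points).
  x = 5: rhs = 8, matching y values: none (0 points).
  x = 6: rhs = 18, matching y values: none (0 points).
  x = 7: rhs = 7, matching y values: 8, 11 (2 points).
  x = 8: rhs = 0, matching y values: 0 (1 points).
  x = 9: rhs = 3, matching y values: none (0 points).
  x = 10: rhs = 3, matching y values: none (0 points).
  x = 11: rhs = 6, matching y values: 5, 14 (2 points).
  x = 12: rhs = 18, matching y values: none (0 points).
  x = 13: rhs = 7, matching y values: 8, 11 (2 points).
  x = 14: rhs = 17, matching y values: 6, 13 (2 points).
  x = 15: rhs = 16, matching y values: 4, 15 (2 points).
  x = 16: rhs = 10, matching y values: none (0 points).
  x = 17: rhs = 5, matching y values: 9, 10 (2 points).
  x = 18: rhs = 7, matching y values: 8, 11 (2 points).
Total affine count: 19.
Full point count |E(F_19)| = 19 + 1 = 20.
Hasse bound: |20 − (19+1)| = |0| = 0 ≤ 2√19 ≈ 8.7178 ✓.


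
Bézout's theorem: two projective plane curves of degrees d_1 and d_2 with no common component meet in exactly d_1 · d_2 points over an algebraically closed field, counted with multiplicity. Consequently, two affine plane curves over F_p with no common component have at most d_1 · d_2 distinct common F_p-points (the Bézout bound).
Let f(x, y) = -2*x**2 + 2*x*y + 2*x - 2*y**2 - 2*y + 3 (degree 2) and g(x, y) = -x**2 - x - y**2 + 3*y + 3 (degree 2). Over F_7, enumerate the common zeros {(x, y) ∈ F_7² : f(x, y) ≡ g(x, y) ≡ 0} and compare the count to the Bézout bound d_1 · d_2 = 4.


Common zeros: {(3, 1)}; count = 1; Bézout bound = 4.

deg(f) = 2, deg(g) = 2, so Bézout bound = 4.
Scan x ∈ F_7. For each x, list the y ∈ F_7 with f(x, y) ≡ 0 and those with g(x, y) ≡ 0 (mod 7); the common zeros in that column are the intersection.
  x = 0: f ≡ 0 at y ∈ {3}; g ≡ 0 at y ∈ {5}; common: ∅.
  x = 1: f ≡ 0 at y ∈ ∅; g ≡ 0 at y ∈ ∅; common: ∅.
  x = 2: f ≡ 0 at y ∈ ∅; g ≡ 0 at y ∈ {4, 6}; common: ∅.
  x = 3: f ≡ 0 at y ∈ {1}; g ≡ 0 at y ∈ {1, 2}; common: {1}.
  x = 4: f ≡ 0 at y ∈ {0, 3}; g ≡ 0 at y ∈ {4, 6}; common: ∅.
  x = 5: f ≡ 0 at y ∈ ∅; g ≡ 0 at y ∈ ∅; common: ∅.
  x = 6: f ≡ 0 at y ∈ {1, 4}; g ≡ 0 at y ∈ {5}; common: ∅.
Collecting: common zeros = {(3, 1)}, so the count is 1.
Comparison with the Bézout bound: 1 ≤ 4 = deg(f)·deg(g), as expected for curves with no common component (the affine F_7-count falls short of the bound because intersections may lie at infinity, over extension fields, or carry multiplicity).
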